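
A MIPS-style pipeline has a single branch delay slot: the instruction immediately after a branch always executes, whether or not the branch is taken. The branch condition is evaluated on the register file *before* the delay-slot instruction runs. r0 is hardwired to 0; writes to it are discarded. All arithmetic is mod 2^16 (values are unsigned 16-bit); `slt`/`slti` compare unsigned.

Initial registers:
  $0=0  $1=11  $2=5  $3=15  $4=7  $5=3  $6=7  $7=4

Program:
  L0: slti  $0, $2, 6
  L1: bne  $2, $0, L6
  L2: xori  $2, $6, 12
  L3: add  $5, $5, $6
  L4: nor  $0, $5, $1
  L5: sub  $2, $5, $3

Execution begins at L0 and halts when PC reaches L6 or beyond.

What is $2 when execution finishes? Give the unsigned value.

11

[0] slti  $0, $2, 6  →  {$0:0, $1:11, $2:5, $3:15, $4:7, $5:3, $6:7, $7:4}
[1] bne  $2, $0, L6  →  {$0:0, $1:11, $2:5, $3:15, $4:7, $5:3, $6:7, $7:4}  ⟨branch taken⟩
[2] xori  $2, $6, 12  →  {$0:0, $1:11, $2:11, $3:15, $4:7, $5:3, $6:7, $7:4}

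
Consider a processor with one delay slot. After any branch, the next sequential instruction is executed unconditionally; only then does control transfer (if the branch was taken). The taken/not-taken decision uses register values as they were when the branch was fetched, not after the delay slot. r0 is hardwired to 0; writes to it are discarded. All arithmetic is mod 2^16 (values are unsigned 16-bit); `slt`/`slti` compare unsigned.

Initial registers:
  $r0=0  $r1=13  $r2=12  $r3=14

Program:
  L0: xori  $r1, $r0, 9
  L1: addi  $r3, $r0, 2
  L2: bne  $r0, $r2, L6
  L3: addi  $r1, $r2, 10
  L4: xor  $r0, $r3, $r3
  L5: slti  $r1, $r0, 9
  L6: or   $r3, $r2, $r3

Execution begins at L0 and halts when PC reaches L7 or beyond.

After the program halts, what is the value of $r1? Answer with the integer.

22

#0 xori  $r1, $r0, 9 ; 0/9/12/14
#1 addi  $r3, $r0, 2 ; 0/9/12/2
#2 bne  $r0, $r2, L6 ; 0/9/12/2 ; →target
#3 addi  $r1, $r2, 10 ; 0/22/12/2
#6 or   $r3, $r2, $r3 ; 0/22/12/14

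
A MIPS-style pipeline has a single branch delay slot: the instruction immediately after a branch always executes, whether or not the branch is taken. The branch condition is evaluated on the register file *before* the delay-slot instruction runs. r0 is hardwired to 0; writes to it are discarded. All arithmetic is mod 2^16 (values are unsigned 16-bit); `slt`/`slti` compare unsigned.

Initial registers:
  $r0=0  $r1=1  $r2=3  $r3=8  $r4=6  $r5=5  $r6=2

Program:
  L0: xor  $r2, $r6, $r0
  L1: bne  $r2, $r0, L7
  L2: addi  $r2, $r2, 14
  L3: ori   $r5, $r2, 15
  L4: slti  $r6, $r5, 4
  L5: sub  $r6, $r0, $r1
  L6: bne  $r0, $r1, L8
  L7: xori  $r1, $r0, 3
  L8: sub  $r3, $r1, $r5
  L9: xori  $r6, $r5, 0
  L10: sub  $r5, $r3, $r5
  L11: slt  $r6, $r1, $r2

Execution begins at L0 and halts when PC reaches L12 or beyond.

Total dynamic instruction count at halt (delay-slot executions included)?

8

#0 xor  $r2, $r6, $r0 ; 0/1/2/8/6/5/2
#1 bne  $r2, $r0, L7 ; 0/1/2/8/6/5/2 ; →target
#2 addi  $r2, $r2, 14 ; 0/1/16/8/6/5/2
#7 xori  $r1, $r0, 3 ; 0/3/16/8/6/5/2
#8 sub  $r3, $r1, $r5 ; 0/3/16/65534/6/5/2
#9 xori  $r6, $r5, 0 ; 0/3/16/65534/6/5/5
#10 sub  $r5, $r3, $r5 ; 0/3/16/65534/6/65529/5
#11 slt  $r6, $r1, $r2 ; 0/3/16/65534/6/65529/1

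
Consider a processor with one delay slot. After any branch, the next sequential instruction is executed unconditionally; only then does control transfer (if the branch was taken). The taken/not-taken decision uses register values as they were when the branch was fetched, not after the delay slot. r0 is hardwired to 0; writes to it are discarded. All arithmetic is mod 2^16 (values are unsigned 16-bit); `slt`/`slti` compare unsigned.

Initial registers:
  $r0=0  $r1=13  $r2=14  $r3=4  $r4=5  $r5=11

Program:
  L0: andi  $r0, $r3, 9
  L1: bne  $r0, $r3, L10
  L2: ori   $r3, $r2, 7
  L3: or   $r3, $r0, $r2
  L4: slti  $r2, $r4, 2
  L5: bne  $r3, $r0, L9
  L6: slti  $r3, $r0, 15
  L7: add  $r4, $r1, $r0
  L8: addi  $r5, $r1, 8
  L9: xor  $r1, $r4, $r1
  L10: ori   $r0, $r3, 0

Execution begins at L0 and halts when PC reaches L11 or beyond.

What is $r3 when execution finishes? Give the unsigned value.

15

#0 andi  $r0, $r3, 9 ; 0/13/14/4/5/11
#1 bne  $r0, $r3, L10 ; 0/13/14/4/5/11 ; →target
#2 ori   $r3, $r2, 7 ; 0/13/14/15/5/11
#10 ori   $r0, $r3, 0 ; 0/13/14/15/5/11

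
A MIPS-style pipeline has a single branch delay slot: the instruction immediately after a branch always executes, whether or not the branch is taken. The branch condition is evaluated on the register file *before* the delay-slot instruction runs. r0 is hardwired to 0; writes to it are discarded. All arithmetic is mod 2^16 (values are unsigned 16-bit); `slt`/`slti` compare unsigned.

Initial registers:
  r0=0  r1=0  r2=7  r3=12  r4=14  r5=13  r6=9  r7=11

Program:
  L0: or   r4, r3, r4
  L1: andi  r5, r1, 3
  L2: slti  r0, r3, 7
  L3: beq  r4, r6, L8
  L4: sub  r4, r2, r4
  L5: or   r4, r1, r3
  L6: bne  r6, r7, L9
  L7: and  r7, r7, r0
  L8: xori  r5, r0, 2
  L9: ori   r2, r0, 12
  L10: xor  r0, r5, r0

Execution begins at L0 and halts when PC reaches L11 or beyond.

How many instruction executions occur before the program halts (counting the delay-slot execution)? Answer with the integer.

10

[0] or   r4, r3, r4  →  {r0:0, r1:0, r2:7, r3:12, r4:14, r5:13, r6:9, r7:11}
[1] andi  r5, r1, 3  →  {r0:0, r1:0, r2:7, r3:12, r4:14, r5:0, r6:9, r7:11}
[2] slti  r0, r3, 7  →  {r0:0, r1:0, r2:7, r3:12, r4:14, r5:0, r6:9, r7:11}
[3] beq  r4, r6, L8  →  {r0:0, r1:0, r2:7, r3:12, r4:14, r5:0, r6:9, r7:11}  ⟨branch fallthrough⟩
[4] sub  r4, r2, r4  →  {r0:0, r1:0, r2:7, r3:12, r4:65529, r5:0, r6:9, r7:11}
[5] or   r4, r1, r3  →  {r0:0, r1:0, r2:7, r3:12, r4:12, r5:0, r6:9, r7:11}
[6] bne  r6, r7, L9  →  {r0:0, r1:0, r2:7, r3:12, r4:12, r5:0, r6:9, r7:11}  ⟨branch taken⟩
[7] and  r7, r7, r0  →  {r0:0, r1:0, r2:7, r3:12, r4:12, r5:0, r6:9, r7:0}
[9] ori   r2, r0, 12  →  {r0:0, r1:0, r2:12, r3:12, r4:12, r5:0, r6:9, r7:0}
[10] xor  r0, r5, r0  →  {r0:0, r1:0, r2:12, r3:12, r4:12, r5:0, r6:9, r7:0}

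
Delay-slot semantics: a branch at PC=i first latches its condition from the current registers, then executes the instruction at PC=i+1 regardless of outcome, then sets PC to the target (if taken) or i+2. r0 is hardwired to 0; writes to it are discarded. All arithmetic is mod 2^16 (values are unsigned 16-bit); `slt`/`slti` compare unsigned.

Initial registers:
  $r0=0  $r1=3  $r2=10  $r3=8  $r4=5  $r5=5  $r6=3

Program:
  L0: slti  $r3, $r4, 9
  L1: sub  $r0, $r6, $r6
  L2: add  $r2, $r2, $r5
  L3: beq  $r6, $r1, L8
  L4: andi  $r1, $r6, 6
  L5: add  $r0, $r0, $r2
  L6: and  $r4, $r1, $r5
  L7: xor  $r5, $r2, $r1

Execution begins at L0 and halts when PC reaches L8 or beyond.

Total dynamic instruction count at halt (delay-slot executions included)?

5

[0] slti  $r3, $r4, 9  →  {$r0:0, $r1:3, $r2:10, $r3:1, $r4:5, $r5:5, $r6:3}
[1] sub  $r0, $r6, $r6  →  {$r0:0, $r1:3, $r2:10, $r3:1, $r4:5, $r5:5, $r6:3}
[2] add  $r2, $r2, $r5  →  {$r0:0, $r1:3, $r2:15, $r3:1, $r4:5, $r5:5, $r6:3}
[3] beq  $r6, $r1, L8  →  {$r0:0, $r1:3, $r2:15, $r3:1, $r4:5, $r5:5, $r6:3}  ⟨branch taken⟩
[4] andi  $r1, $r6, 6  →  {$r0:0, $r1:2, $r2:15, $r3:1, $r4:5, $r5:5, $r6:3}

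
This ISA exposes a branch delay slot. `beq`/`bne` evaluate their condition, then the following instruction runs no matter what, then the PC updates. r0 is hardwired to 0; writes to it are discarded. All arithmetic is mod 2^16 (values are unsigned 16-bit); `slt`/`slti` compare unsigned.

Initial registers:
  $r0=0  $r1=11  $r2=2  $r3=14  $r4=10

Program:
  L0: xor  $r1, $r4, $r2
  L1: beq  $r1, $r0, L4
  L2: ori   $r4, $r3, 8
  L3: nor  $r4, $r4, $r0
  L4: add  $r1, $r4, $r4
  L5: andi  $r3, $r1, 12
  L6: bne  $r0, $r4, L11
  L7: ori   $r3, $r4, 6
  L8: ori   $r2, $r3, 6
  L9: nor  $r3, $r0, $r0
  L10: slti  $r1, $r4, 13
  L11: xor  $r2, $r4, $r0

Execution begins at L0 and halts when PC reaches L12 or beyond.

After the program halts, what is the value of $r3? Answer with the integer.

65527

  step pc=0: xor  $r1, $r4, $r2  regs=(0,8,2,14,10)
  step pc=1: beq  $r1, $r0, L4  cond=F  regs=(0,8,2,14,10)
  step pc=2: ori   $r4, $r3, 8  regs=(0,8,2,14,14)
  step pc=3: nor  $r4, $r4, $r0  regs=(0,8,2,14,65521)
  step pc=4: add  $r1, $r4, $r4  regs=(0,65506,2,14,65521)
  step pc=5: andi  $r3, $r1, 12  regs=(0,65506,2,0,65521)
  step pc=6: bne  $r0, $r4, L11  cond=T  regs=(0,65506,2,0,65521)
  step pc=7: ori   $r3, $r4, 6  regs=(0,65506,2,65527,65521)
  step pc=11: xor  $r2, $r4, $r0  regs=(0,65506,65521,65527,65521)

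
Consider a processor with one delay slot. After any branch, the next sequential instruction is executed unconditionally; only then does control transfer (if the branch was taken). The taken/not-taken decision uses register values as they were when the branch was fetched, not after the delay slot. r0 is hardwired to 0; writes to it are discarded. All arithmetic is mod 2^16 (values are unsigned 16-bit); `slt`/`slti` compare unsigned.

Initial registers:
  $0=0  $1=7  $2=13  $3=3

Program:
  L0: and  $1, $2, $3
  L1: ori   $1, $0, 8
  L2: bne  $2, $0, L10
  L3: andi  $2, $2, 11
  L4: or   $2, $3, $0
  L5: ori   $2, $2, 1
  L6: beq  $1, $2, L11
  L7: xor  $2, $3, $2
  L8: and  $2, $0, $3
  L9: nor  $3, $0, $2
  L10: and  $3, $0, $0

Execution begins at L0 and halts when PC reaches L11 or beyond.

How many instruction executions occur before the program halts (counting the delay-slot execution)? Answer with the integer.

[0] and  $1, $2, $3  →  {$0:0, $1:1, $2:13, $3:3}
[1] ori   $1, $0, 8  →  {$0:0, $1:8, $2:13, $3:3}
[2] bne  $2, $0, L10  →  {$0:0, $1:8, $2:13, $3:3}  ⟨branch taken⟩
[3] andi  $2, $2, 11  →  {$0:0, $1:8, $2:9, $3:3}
[10] and  $3, $0, $0  →  {$0:0, $1:8, $2:9, $3:0}

5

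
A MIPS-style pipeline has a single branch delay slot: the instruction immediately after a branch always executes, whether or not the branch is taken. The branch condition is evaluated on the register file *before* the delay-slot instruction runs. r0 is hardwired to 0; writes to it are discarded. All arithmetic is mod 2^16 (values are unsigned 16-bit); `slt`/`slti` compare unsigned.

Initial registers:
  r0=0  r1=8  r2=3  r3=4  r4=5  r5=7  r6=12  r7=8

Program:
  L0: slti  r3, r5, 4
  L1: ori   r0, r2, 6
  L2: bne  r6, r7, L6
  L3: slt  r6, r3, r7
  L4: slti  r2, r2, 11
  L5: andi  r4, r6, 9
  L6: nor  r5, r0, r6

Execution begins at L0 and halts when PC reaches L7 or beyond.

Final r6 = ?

1

PC=0  slti  r3, r5, 4        | r0=0 r1=8 r2=3 r3=0 r4=5 r5=7 r6=12 r7=8
PC=1  ori   r0, r2, 6        | r0=0 r1=8 r2=3 r3=0 r4=5 r5=7 r6=12 r7=8
PC=2  bne  r6, r7, L6        | r0=0 r1=8 r2=3 r3=0 r4=5 r5=7 r6=12 r7=8  [TAKEN]
PC=3  slt  r6, r3, r7        | r0=0 r1=8 r2=3 r3=0 r4=5 r5=7 r6=1 r7=8
PC=6  nor  r5, r0, r6        | r0=0 r1=8 r2=3 r3=0 r4=5 r5=65534 r6=1 r7=8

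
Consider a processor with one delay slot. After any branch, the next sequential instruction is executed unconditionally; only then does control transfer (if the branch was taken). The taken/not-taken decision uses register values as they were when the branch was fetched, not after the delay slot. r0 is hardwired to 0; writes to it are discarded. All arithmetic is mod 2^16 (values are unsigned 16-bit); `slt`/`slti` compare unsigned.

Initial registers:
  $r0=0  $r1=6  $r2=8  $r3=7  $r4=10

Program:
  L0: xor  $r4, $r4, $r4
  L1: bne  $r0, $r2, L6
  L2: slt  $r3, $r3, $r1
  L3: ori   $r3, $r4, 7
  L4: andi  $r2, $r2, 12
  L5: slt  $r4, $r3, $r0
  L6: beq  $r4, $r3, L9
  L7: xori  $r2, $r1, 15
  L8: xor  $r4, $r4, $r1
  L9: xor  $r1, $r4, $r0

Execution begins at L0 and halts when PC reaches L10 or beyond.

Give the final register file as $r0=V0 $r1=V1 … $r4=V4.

#0 xor  $r4, $r4, $r4 ; 0/6/8/7/0
#1 bne  $r0, $r2, L6 ; 0/6/8/7/0 ; →target
#2 slt  $r3, $r3, $r1 ; 0/6/8/0/0
#6 beq  $r4, $r3, L9 ; 0/6/8/0/0 ; →target
#7 xori  $r2, $r1, 15 ; 0/6/9/0/0
#9 xor  $r1, $r4, $r0 ; 0/0/9/0/0

$r0=0 $r1=0 $r2=9 $r3=0 $r4=0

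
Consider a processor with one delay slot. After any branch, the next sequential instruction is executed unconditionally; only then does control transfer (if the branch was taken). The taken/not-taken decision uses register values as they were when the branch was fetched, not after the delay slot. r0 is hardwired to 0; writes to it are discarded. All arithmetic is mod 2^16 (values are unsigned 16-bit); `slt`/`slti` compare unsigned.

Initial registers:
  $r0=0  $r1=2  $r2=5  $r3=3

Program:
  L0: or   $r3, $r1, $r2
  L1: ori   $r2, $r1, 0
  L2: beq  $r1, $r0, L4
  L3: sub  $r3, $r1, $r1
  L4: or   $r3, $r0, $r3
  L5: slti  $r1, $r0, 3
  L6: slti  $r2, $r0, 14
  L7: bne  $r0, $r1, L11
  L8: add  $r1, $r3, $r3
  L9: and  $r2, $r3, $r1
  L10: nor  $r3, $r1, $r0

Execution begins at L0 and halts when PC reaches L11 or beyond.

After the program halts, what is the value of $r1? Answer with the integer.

[0] or   $r3, $r1, $r2  →  {$r0:0, $r1:2, $r2:5, $r3:7}
[1] ori   $r2, $r1, 0  →  {$r0:0, $r1:2, $r2:2, $r3:7}
[2] beq  $r1, $r0, L4  →  {$r0:0, $r1:2, $r2:2, $r3:7}  ⟨branch fallthrough⟩
[3] sub  $r3, $r1, $r1  →  {$r0:0, $r1:2, $r2:2, $r3:0}
[4] or   $r3, $r0, $r3  →  {$r0:0, $r1:2, $r2:2, $r3:0}
[5] slti  $r1, $r0, 3  →  {$r0:0, $r1:1, $r2:2, $r3:0}
[6] slti  $r2, $r0, 14  →  {$r0:0, $r1:1, $r2:1, $r3:0}
[7] bne  $r0, $r1, L11  →  {$r0:0, $r1:1, $r2:1, $r3:0}  ⟨branch taken⟩
[8] add  $r1, $r3, $r3  →  {$r0:0, $r1:0, $r2:1, $r3:0}

0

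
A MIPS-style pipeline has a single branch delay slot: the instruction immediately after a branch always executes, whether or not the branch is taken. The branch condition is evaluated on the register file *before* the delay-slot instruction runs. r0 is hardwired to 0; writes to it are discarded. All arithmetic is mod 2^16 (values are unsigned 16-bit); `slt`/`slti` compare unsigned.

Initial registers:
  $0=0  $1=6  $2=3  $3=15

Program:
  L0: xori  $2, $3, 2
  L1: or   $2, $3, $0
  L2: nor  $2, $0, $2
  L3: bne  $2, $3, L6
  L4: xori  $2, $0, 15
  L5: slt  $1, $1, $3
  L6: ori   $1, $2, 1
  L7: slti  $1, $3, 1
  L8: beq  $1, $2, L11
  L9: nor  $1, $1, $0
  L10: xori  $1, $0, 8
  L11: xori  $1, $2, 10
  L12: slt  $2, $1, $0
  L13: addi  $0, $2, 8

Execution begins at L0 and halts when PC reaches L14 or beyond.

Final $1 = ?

5

[0] xori  $2, $3, 2  →  {$0:0, $1:6, $2:13, $3:15}
[1] or   $2, $3, $0  →  {$0:0, $1:6, $2:15, $3:15}
[2] nor  $2, $0, $2  →  {$0:0, $1:6, $2:65520, $3:15}
[3] bne  $2, $3, L6  →  {$0:0, $1:6, $2:65520, $3:15}  ⟨branch taken⟩
[4] xori  $2, $0, 15  →  {$0:0, $1:6, $2:15, $3:15}
[6] ori   $1, $2, 1  →  {$0:0, $1:15, $2:15, $3:15}
[7] slti  $1, $3, 1  →  {$0:0, $1:0, $2:15, $3:15}
[8] beq  $1, $2, L11  →  {$0:0, $1:0, $2:15, $3:15}  ⟨branch fallthrough⟩
[9] nor  $1, $1, $0  →  {$0:0, $1:65535, $2:15, $3:15}
[10] xori  $1, $0, 8  →  {$0:0, $1:8, $2:15, $3:15}
[11] xori  $1, $2, 10  →  {$0:0, $1:5, $2:15, $3:15}
[12] slt  $2, $1, $0  →  {$0:0, $1:5, $2:0, $3:15}
[13] addi  $0, $2, 8  →  {$0:0, $1:5, $2:0, $3:15}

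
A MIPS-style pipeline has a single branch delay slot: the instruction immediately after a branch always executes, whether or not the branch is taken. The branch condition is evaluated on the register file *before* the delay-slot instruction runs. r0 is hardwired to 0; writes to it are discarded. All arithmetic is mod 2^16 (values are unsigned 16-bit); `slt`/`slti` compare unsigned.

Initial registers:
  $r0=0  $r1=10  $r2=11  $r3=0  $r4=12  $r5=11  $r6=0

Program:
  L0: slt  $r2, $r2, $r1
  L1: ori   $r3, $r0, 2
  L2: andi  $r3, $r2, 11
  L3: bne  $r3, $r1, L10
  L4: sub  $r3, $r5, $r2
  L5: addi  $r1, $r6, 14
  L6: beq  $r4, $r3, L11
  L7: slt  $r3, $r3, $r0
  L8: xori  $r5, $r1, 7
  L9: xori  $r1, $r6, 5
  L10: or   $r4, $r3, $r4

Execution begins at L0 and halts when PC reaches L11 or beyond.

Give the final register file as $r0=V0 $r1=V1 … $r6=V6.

#0 slt  $r2, $r2, $r1 ; 0/10/0/0/12/11/0
#1 ori   $r3, $r0, 2 ; 0/10/0/2/12/11/0
#2 andi  $r3, $r2, 11 ; 0/10/0/0/12/11/0
#3 bne  $r3, $r1, L10 ; 0/10/0/0/12/11/0 ; →target
#4 sub  $r3, $r5, $r2 ; 0/10/0/11/12/11/0
#10 or   $r4, $r3, $r4 ; 0/10/0/11/15/11/0

$r0=0 $r1=10 $r2=0 $r3=11 $r4=15 $r5=11 $r6=0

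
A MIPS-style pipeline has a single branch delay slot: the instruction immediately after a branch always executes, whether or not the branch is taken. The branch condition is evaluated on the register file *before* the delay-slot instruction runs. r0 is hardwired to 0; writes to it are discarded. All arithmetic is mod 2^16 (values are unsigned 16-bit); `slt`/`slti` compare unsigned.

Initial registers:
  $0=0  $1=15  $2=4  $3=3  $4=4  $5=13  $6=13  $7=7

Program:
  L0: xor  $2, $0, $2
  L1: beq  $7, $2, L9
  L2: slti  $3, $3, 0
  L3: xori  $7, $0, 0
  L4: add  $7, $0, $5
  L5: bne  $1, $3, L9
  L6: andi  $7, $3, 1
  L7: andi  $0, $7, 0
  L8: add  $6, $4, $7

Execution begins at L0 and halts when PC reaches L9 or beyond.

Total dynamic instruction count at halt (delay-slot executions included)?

PC=0  xor  $2, $0, $2        | $0=0 $1=15 $2=4 $3=3 $4=4 $5=13 $6=13 $7=7
PC=1  beq  $7, $2, L9        | $0=0 $1=15 $2=4 $3=3 $4=4 $5=13 $6=13 $7=7  [not taken]
PC=2  slti  $3, $3, 0        | $0=0 $1=15 $2=4 $3=0 $4=4 $5=13 $6=13 $7=7
PC=3  xori  $7, $0, 0        | $0=0 $1=15 $2=4 $3=0 $4=4 $5=13 $6=13 $7=0
PC=4  add  $7, $0, $5        | $0=0 $1=15 $2=4 $3=0 $4=4 $5=13 $6=13 $7=13
PC=5  bne  $1, $3, L9        | $0=0 $1=15 $2=4 $3=0 $4=4 $5=13 $6=13 $7=13  [TAKEN]
PC=6  andi  $7, $3, 1        | $0=0 $1=15 $2=4 $3=0 $4=4 $5=13 $6=13 $7=0

7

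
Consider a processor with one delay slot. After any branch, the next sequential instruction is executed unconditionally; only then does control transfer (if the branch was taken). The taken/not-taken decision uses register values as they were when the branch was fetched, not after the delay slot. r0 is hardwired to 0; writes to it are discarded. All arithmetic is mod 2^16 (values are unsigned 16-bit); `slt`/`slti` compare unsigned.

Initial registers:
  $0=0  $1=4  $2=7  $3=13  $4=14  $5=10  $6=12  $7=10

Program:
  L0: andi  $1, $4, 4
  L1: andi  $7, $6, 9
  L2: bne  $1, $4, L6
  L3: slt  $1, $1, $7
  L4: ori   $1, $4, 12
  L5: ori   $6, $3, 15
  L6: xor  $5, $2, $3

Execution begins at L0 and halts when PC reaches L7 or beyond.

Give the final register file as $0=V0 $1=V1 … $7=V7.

$0=0 $1=1 $2=7 $3=13 $4=14 $5=10 $6=12 $7=8

  step pc=0: andi  $1, $4, 4  regs=(0,4,7,13,14,10,12,10)
  step pc=1: andi  $7, $6, 9  regs=(0,4,7,13,14,10,12,8)
  step pc=2: bne  $1, $4, L6  cond=T  regs=(0,4,7,13,14,10,12,8)
  step pc=3: slt  $1, $1, $7  regs=(0,1,7,13,14,10,12,8)
  step pc=6: xor  $5, $2, $3  regs=(0,1,7,13,14,10,12,8)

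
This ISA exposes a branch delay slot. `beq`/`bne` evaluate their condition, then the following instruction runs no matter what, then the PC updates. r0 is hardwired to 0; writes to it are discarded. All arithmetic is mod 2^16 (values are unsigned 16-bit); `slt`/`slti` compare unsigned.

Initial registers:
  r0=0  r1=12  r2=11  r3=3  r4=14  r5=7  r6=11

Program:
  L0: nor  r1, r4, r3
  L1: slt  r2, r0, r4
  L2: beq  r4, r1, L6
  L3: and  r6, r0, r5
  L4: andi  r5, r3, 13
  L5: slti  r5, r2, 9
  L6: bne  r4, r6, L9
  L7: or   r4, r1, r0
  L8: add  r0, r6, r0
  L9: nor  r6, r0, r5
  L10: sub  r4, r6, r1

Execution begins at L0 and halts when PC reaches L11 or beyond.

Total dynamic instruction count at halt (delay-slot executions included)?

10

[0] nor  r1, r4, r3  →  {r0:0, r1:65520, r2:11, r3:3, r4:14, r5:7, r6:11}
[1] slt  r2, r0, r4  →  {r0:0, r1:65520, r2:1, r3:3, r4:14, r5:7, r6:11}
[2] beq  r4, r1, L6  →  {r0:0, r1:65520, r2:1, r3:3, r4:14, r5:7, r6:11}  ⟨branch fallthrough⟩
[3] and  r6, r0, r5  →  {r0:0, r1:65520, r2:1, r3:3, r4:14, r5:7, r6:0}
[4] andi  r5, r3, 13  →  {r0:0, r1:65520, r2:1, r3:3, r4:14, r5:1, r6:0}
[5] slti  r5, r2, 9  →  {r0:0, r1:65520, r2:1, r3:3, r4:14, r5:1, r6:0}
[6] bne  r4, r6, L9  →  {r0:0, r1:65520, r2:1, r3:3, r4:14, r5:1, r6:0}  ⟨branch taken⟩
[7] or   r4, r1, r0  →  {r0:0, r1:65520, r2:1, r3:3, r4:65520, r5:1, r6:0}
[9] nor  r6, r0, r5  →  {r0:0, r1:65520, r2:1, r3:3, r4:65520, r5:1, r6:65534}
[10] sub  r4, r6, r1  →  {r0:0, r1:65520, r2:1, r3:3, r4:14, r5:1, r6:65534}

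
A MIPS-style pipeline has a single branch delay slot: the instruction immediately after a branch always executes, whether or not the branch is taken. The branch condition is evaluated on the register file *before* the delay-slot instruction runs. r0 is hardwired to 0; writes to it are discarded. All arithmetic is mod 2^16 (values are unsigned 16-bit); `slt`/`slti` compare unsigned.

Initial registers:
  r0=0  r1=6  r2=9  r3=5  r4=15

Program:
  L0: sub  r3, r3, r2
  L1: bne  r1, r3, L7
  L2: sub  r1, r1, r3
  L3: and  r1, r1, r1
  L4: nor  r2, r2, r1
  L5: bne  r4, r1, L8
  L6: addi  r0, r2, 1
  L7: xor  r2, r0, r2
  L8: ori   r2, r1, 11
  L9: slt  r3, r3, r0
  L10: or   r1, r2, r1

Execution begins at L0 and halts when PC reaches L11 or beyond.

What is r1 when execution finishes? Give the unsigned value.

  step pc=0: sub  r3, r3, r2  regs=(0,6,9,65532,15)
  step pc=1: bne  r1, r3, L7  cond=T  regs=(0,6,9,65532,15)
  step pc=2: sub  r1, r1, r3  regs=(0,10,9,65532,15)
  step pc=7: xor  r2, r0, r2  regs=(0,10,9,65532,15)
  step pc=8: ori   r2, r1, 11  regs=(0,10,11,65532,15)
  step pc=9: slt  r3, r3, r0  regs=(0,10,11,0,15)
  step pc=10: or   r1, r2, r1  regs=(0,11,11,0,15)

11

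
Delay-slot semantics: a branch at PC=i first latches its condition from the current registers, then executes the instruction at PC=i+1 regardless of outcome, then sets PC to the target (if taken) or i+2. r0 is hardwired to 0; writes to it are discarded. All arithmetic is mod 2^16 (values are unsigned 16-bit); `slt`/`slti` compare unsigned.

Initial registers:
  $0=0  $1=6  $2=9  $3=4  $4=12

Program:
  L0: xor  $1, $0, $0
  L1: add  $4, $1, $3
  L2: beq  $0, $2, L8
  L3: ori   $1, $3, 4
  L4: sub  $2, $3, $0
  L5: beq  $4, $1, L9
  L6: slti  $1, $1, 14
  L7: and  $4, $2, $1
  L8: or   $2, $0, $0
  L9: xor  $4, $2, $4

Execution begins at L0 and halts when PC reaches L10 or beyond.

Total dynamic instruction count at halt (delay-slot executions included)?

#0 xor  $1, $0, $0 ; 0/0/9/4/12
#1 add  $4, $1, $3 ; 0/0/9/4/4
#2 beq  $0, $2, L8 ; 0/0/9/4/4 ; →fallthru
#3 ori   $1, $3, 4 ; 0/4/9/4/4
#4 sub  $2, $3, $0 ; 0/4/4/4/4
#5 beq  $4, $1, L9 ; 0/4/4/4/4 ; →target
#6 slti  $1, $1, 14 ; 0/1/4/4/4
#9 xor  $4, $2, $4 ; 0/1/4/4/0

8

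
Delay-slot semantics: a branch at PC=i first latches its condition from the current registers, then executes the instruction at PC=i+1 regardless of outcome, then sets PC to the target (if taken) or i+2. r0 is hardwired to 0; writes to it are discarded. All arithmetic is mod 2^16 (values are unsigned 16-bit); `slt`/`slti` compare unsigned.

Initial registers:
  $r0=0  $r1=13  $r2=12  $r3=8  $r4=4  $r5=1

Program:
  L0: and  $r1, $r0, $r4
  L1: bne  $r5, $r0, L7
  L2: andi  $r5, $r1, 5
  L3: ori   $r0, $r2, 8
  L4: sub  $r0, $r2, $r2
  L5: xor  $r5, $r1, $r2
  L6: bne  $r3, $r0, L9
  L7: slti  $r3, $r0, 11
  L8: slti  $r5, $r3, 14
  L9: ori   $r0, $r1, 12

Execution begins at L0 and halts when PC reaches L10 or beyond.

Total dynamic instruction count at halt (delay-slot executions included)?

6

#0 and  $r1, $r0, $r4 ; 0/0/12/8/4/1
#1 bne  $r5, $r0, L7 ; 0/0/12/8/4/1 ; →target
#2 andi  $r5, $r1, 5 ; 0/0/12/8/4/0
#7 slti  $r3, $r0, 11 ; 0/0/12/1/4/0
#8 slti  $r5, $r3, 14 ; 0/0/12/1/4/1
#9 ori   $r0, $r1, 12 ; 0/0/12/1/4/1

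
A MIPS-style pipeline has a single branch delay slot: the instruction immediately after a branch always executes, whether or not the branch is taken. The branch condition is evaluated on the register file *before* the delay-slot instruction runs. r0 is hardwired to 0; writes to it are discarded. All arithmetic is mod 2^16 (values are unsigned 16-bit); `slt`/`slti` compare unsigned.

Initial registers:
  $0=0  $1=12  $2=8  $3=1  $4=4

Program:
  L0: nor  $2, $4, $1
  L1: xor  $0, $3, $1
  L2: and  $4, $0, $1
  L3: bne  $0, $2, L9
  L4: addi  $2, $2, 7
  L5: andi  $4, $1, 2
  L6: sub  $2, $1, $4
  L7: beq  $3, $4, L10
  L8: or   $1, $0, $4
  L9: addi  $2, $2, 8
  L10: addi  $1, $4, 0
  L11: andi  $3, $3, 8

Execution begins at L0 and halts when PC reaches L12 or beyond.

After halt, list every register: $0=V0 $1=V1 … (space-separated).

  step pc=0: nor  $2, $4, $1  regs=(0,12,65523,1,4)
  step pc=1: xor  $0, $3, $1  regs=(0,12,65523,1,4)
  step pc=2: and  $4, $0, $1  regs=(0,12,65523,1,0)
  step pc=3: bne  $0, $2, L9  cond=T  regs=(0,12,65523,1,0)
  step pc=4: addi  $2, $2, 7  regs=(0,12,65530,1,0)
  step pc=9: addi  $2, $2, 8  regs=(0,12,2,1,0)
  step pc=10: addi  $1, $4, 0  regs=(0,0,2,1,0)
  step pc=11: andi  $3, $3, 8  regs=(0,0,2,0,0)

$0=0 $1=0 $2=2 $3=0 $4=0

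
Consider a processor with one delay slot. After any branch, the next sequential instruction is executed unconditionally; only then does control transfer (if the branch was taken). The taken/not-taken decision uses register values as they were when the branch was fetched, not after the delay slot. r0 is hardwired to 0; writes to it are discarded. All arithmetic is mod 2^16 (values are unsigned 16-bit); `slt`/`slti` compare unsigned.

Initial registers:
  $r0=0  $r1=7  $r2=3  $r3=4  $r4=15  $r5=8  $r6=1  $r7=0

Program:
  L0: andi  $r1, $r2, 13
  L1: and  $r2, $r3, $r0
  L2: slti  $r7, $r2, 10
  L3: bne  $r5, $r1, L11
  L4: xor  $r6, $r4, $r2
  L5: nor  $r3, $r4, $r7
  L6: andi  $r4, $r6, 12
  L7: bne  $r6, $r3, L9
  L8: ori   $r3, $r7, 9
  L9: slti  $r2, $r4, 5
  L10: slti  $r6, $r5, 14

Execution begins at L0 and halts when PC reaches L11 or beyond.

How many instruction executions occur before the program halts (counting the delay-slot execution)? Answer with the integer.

PC=0  andi  $r1, $r2, 13     | $r0=0 $r1=1 $r2=3 $r3=4 $r4=15 $r5=8 $r6=1 $r7=0
PC=1  and  $r2, $r3, $r0     | $r0=0 $r1=1 $r2=0 $r3=4 $r4=15 $r5=8 $r6=1 $r7=0
PC=2  slti  $r7, $r2, 10     | $r0=0 $r1=1 $r2=0 $r3=4 $r4=15 $r5=8 $r6=1 $r7=1
PC=3  bne  $r5, $r1, L11     | $r0=0 $r1=1 $r2=0 $r3=4 $r4=15 $r5=8 $r6=1 $r7=1  [TAKEN]
PC=4  xor  $r6, $r4, $r2     | $r0=0 $r1=1 $r2=0 $r3=4 $r4=15 $r5=8 $r6=15 $r7=1

5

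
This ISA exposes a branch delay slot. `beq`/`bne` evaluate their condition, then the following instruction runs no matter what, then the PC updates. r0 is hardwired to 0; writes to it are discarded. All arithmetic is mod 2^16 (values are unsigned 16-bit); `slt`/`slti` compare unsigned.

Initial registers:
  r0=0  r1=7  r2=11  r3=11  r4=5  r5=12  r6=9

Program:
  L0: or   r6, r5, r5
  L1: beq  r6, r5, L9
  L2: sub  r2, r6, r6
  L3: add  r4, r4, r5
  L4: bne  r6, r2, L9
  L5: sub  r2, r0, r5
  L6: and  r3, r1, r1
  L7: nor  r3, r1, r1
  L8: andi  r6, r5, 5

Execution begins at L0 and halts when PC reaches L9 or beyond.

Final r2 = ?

  step pc=0: or   r6, r5, r5  regs=(0,7,11,11,5,12,12)
  step pc=1: beq  r6, r5, L9  cond=T  regs=(0,7,11,11,5,12,12)
  step pc=2: sub  r2, r6, r6  regs=(0,7,0,11,5,12,12)

0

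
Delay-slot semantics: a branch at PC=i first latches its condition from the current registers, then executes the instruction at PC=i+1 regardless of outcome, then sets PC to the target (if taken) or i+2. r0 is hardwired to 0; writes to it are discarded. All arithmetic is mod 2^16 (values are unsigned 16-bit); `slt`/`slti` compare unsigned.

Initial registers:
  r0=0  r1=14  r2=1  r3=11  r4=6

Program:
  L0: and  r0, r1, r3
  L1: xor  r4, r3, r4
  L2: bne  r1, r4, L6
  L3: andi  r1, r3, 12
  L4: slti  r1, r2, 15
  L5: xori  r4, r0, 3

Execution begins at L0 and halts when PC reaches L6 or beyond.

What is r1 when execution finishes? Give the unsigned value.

  step pc=0: and  r0, r1, r3  regs=(0,14,1,11,6)
  step pc=1: xor  r4, r3, r4  regs=(0,14,1,11,13)
  step pc=2: bne  r1, r4, L6  cond=T  regs=(0,14,1,11,13)
  step pc=3: andi  r1, r3, 12  regs=(0,8,1,11,13)

8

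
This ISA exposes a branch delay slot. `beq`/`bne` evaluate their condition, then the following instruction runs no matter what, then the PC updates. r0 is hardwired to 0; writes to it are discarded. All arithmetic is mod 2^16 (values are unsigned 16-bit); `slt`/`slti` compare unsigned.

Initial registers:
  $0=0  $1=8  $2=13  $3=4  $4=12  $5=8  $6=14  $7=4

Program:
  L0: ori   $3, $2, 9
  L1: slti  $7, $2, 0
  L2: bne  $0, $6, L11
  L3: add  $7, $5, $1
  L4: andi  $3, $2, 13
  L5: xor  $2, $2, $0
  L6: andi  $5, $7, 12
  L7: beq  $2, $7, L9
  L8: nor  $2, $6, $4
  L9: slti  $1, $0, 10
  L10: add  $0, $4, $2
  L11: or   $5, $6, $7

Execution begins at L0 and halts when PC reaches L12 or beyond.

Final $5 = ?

  step pc=0: ori   $3, $2, 9  regs=(0,8,13,13,12,8,14,4)
  step pc=1: slti  $7, $2, 0  regs=(0,8,13,13,12,8,14,0)
  step pc=2: bne  $0, $6, L11  cond=T  regs=(0,8,13,13,12,8,14,0)
  step pc=3: add  $7, $5, $1  regs=(0,8,13,13,12,8,14,16)
  step pc=11: or   $5, $6, $7  regs=(0,8,13,13,12,30,14,16)

30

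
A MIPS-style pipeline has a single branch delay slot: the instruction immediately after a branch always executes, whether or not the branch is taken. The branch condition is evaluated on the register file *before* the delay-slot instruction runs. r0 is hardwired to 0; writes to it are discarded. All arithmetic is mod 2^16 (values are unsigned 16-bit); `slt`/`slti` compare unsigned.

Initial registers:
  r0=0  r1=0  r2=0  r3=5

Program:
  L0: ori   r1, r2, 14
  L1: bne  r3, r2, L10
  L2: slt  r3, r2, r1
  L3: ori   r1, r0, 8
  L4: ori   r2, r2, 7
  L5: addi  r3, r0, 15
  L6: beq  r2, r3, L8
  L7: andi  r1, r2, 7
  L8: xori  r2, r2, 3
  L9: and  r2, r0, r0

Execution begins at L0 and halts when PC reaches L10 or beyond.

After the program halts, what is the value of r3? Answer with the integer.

1

  step pc=0: ori   r1, r2, 14  regs=(0,14,0,5)
  step pc=1: bne  r3, r2, L10  cond=T  regs=(0,14,0,5)
  step pc=2: slt  r3, r2, r1  regs=(0,14,0,1)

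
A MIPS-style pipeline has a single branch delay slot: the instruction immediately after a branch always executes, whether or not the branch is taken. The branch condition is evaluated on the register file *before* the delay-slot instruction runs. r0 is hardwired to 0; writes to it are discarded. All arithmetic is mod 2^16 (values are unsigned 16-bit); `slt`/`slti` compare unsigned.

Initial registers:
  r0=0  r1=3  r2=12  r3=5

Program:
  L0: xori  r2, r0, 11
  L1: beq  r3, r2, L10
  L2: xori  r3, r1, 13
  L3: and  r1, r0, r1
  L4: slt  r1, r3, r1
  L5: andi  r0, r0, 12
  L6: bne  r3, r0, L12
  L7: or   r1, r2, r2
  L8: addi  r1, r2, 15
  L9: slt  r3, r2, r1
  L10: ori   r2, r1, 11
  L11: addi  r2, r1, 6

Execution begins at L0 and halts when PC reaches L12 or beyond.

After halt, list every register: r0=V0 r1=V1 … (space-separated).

[0] xori  r2, r0, 11  →  {r0:0, r1:3, r2:11, r3:5}
[1] beq  r3, r2, L10  →  {r0:0, r1:3, r2:11, r3:5}  ⟨branch fallthrough⟩
[2] xori  r3, r1, 13  →  {r0:0, r1:3, r2:11, r3:14}
[3] and  r1, r0, r1  →  {r0:0, r1:0, r2:11, r3:14}
[4] slt  r1, r3, r1  →  {r0:0, r1:0, r2:11, r3:14}
[5] andi  r0, r0, 12  →  {r0:0, r1:0, r2:11, r3:14}
[6] bne  r3, r0, L12  →  {r0:0, r1:0, r2:11, r3:14}  ⟨branch taken⟩
[7] or   r1, r2, r2  →  {r0:0, r1:11, r2:11, r3:14}

r0=0 r1=11 r2=11 r3=14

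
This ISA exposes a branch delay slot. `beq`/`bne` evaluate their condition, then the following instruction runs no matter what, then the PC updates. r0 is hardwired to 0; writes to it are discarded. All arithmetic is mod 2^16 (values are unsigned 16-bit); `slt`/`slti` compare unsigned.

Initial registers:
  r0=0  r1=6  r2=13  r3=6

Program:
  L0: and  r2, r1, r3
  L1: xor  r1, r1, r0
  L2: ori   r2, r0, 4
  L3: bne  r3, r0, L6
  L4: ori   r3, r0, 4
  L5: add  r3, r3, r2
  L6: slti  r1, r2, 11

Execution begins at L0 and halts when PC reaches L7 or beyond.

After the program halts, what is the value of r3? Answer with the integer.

PC=0  and  r2, r1, r3        | r0=0 r1=6 r2=6 r3=6
PC=1  xor  r1, r1, r0        | r0=0 r1=6 r2=6 r3=6
PC=2  ori   r2, r0, 4        | r0=0 r1=6 r2=4 r3=6
PC=3  bne  r3, r0, L6        | r0=0 r1=6 r2=4 r3=6  [TAKEN]
PC=4  ori   r3, r0, 4        | r0=0 r1=6 r2=4 r3=4
PC=6  slti  r1, r2, 11       | r0=0 r1=1 r2=4 r3=4

4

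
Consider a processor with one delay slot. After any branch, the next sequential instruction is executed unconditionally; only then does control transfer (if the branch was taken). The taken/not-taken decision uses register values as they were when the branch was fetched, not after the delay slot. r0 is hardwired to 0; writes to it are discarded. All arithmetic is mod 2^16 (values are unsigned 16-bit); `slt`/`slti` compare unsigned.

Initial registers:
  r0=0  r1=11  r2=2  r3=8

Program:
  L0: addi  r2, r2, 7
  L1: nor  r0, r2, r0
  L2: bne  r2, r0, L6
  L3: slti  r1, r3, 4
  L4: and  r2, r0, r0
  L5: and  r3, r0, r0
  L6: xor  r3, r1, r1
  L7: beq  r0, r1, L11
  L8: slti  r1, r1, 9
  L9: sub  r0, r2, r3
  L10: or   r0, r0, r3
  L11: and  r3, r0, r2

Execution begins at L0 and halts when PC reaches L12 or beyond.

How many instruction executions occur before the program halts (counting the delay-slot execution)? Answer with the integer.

8

PC=0  addi  r2, r2, 7        | r0=0 r1=11 r2=9 r3=8
PC=1  nor  r0, r2, r0        | r0=0 r1=11 r2=9 r3=8
PC=2  bne  r2, r0, L6        | r0=0 r1=11 r2=9 r3=8  [TAKEN]
PC=3  slti  r1, r3, 4        | r0=0 r1=0 r2=9 r3=8
PC=6  xor  r3, r1, r1        | r0=0 r1=0 r2=9 r3=0
PC=7  beq  r0, r1, L11       | r0=0 r1=0 r2=9 r3=0  [TAKEN]
PC=8  slti  r1, r1, 9        | r0=0 r1=1 r2=9 r3=0
PC=11 and  r3, r0, r2        | r0=0 r1=1 r2=9 r3=0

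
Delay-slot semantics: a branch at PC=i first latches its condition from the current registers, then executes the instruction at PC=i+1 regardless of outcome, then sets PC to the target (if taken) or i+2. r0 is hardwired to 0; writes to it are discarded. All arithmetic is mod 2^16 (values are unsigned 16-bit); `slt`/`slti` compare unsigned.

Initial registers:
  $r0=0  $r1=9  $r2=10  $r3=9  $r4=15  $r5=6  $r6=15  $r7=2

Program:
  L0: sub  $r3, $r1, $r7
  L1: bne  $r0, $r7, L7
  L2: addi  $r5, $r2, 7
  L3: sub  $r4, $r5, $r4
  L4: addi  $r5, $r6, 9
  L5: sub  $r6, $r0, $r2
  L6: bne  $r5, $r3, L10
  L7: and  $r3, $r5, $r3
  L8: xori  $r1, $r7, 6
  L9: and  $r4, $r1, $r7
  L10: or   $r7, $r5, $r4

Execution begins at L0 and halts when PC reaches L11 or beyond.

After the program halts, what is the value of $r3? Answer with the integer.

#0 sub  $r3, $r1, $r7 ; 0/9/10/7/15/6/15/2
#1 bne  $r0, $r7, L7 ; 0/9/10/7/15/6/15/2 ; →target
#2 addi  $r5, $r2, 7 ; 0/9/10/7/15/17/15/2
#7 and  $r3, $r5, $r3 ; 0/9/10/1/15/17/15/2
#8 xori  $r1, $r7, 6 ; 0/4/10/1/15/17/15/2
#9 and  $r4, $r1, $r7 ; 0/4/10/1/0/17/15/2
#10 or   $r7, $r5, $r4 ; 0/4/10/1/0/17/15/17

1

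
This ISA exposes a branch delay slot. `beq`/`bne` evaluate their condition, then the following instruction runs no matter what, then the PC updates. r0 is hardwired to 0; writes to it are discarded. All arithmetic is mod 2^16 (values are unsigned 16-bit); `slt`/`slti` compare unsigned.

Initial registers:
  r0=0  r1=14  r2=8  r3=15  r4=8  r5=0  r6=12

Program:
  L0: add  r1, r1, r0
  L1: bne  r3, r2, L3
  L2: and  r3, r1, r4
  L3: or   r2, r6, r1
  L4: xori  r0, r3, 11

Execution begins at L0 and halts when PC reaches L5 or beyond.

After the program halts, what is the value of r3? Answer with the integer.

PC=0  add  r1, r1, r0        | r0=0 r1=14 r2=8 r3=15 r4=8 r5=0 r6=12
PC=1  bne  r3, r2, L3        | r0=0 r1=14 r2=8 r3=15 r4=8 r5=0 r6=12  [TAKEN]
PC=2  and  r3, r1, r4        | r0=0 r1=14 r2=8 r3=8 r4=8 r5=0 r6=12
PC=3  or   r2, r6, r1        | r0=0 r1=14 r2=14 r3=8 r4=8 r5=0 r6=12
PC=4  xori  r0, r3, 11       | r0=0 r1=14 r2=14 r3=8 r4=8 r5=0 r6=12

8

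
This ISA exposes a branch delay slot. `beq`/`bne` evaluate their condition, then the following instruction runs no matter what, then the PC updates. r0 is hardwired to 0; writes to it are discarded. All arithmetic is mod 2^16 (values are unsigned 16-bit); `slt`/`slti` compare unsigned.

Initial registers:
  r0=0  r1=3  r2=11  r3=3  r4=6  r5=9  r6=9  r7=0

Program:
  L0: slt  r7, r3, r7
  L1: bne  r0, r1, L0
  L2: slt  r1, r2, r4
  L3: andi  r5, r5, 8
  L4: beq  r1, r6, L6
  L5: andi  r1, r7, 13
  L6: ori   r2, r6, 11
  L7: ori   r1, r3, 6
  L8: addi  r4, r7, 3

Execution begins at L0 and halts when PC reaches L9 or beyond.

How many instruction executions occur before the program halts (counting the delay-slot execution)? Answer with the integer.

12

[0] slt  r7, r3, r7  →  {r0:0, r1:3, r2:11, r3:3, r4:6, r5:9, r6:9, r7:0}
[1] bne  r0, r1, L0  →  {r0:0, r1:3, r2:11, r3:3, r4:6, r5:9, r6:9, r7:0}  ⟨branch taken⟩
[2] slt  r1, r2, r4  →  {r0:0, r1:0, r2:11, r3:3, r4:6, r5:9, r6:9, r7:0}
[0] slt  r7, r3, r7  →  {r0:0, r1:0, r2:11, r3:3, r4:6, r5:9, r6:9, r7:0}
[1] bne  r0, r1, L0  →  {r0:0, r1:0, r2:11, r3:3, r4:6, r5:9, r6:9, r7:0}  ⟨branch fallthrough⟩
[2] slt  r1, r2, r4  →  {r0:0, r1:0, r2:11, r3:3, r4:6, r5:9, r6:9, r7:0}
[3] andi  r5, r5, 8  →  {r0:0, r1:0, r2:11, r3:3, r4:6, r5:8, r6:9, r7:0}
[4] beq  r1, r6, L6  →  {r0:0, r1:0, r2:11, r3:3, r4:6, r5:8, r6:9, r7:0}  ⟨branch fallthrough⟩
[5] andi  r1, r7, 13  →  {r0:0, r1:0, r2:11, r3:3, r4:6, r5:8, r6:9, r7:0}
[6] ori   r2, r6, 11  →  {r0:0, r1:0, r2:11, r3:3, r4:6, r5:8, r6:9, r7:0}
[7] ori   r1, r3, 6  →  {r0:0, r1:7, r2:11, r3:3, r4:6, r5:8, r6:9, r7:0}
[8] addi  r4, r7, 3  →  {r0:0, r1:7, r2:11, r3:3, r4:3, r5:8, r6:9, r7:0}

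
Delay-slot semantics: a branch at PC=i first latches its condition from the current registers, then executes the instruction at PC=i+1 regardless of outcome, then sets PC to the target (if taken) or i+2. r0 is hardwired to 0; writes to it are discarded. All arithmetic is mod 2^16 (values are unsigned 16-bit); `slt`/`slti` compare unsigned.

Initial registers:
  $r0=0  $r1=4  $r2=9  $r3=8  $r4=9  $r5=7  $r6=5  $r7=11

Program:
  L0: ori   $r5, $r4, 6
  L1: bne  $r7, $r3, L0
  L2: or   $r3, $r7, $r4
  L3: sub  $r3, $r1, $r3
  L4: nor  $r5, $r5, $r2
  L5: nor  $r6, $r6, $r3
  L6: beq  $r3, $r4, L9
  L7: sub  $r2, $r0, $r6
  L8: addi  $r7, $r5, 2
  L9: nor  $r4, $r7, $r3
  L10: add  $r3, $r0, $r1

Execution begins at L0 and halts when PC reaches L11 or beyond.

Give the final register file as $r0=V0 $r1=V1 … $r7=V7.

$r0=0 $r1=4 $r2=65534 $r3=4 $r4=4 $r5=65520 $r6=2 $r7=65522

[0] ori   $r5, $r4, 6  →  {$r0:0, $r1:4, $r2:9, $r3:8, $r4:9, $r5:15, $r6:5, $r7:11}
[1] bne  $r7, $r3, L0  →  {$r0:0, $r1:4, $r2:9, $r3:8, $r4:9, $r5:15, $r6:5, $r7:11}  ⟨branch taken⟩
[2] or   $r3, $r7, $r4  →  {$r0:0, $r1:4, $r2:9, $r3:11, $r4:9, $r5:15, $r6:5, $r7:11}
[0] ori   $r5, $r4, 6  →  {$r0:0, $r1:4, $r2:9, $r3:11, $r4:9, $r5:15, $r6:5, $r7:11}
[1] bne  $r7, $r3, L0  →  {$r0:0, $r1:4, $r2:9, $r3:11, $r4:9, $r5:15, $r6:5, $r7:11}  ⟨branch fallthrough⟩
[2] or   $r3, $r7, $r4  →  {$r0:0, $r1:4, $r2:9, $r3:11, $r4:9, $r5:15, $r6:5, $r7:11}
[3] sub  $r3, $r1, $r3  →  {$r0:0, $r1:4, $r2:9, $r3:65529, $r4:9, $r5:15, $r6:5, $r7:11}
[4] nor  $r5, $r5, $r2  →  {$r0:0, $r1:4, $r2:9, $r3:65529, $r4:9, $r5:65520, $r6:5, $r7:11}
[5] nor  $r6, $r6, $r3  →  {$r0:0, $r1:4, $r2:9, $r3:65529, $r4:9, $r5:65520, $r6:2, $r7:11}
[6] beq  $r3, $r4, L9  →  {$r0:0, $r1:4, $r2:9, $r3:65529, $r4:9, $r5:65520, $r6:2, $r7:11}  ⟨branch fallthrough⟩
[7] sub  $r2, $r0, $r6  →  {$r0:0, $r1:4, $r2:65534, $r3:65529, $r4:9, $r5:65520, $r6:2, $r7:11}
[8] addi  $r7, $r5, 2  →  {$r0:0, $r1:4, $r2:65534, $r3:65529, $r4:9, $r5:65520, $r6:2, $r7:65522}
[9] nor  $r4, $r7, $r3  →  {$r0:0, $r1:4, $r2:65534, $r3:65529, $r4:4, $r5:65520, $r6:2, $r7:65522}
[10] add  $r3, $r0, $r1  →  {$r0:0, $r1:4, $r2:65534, $r3:4, $r4:4, $r5:65520, $r6:2, $r7:65522}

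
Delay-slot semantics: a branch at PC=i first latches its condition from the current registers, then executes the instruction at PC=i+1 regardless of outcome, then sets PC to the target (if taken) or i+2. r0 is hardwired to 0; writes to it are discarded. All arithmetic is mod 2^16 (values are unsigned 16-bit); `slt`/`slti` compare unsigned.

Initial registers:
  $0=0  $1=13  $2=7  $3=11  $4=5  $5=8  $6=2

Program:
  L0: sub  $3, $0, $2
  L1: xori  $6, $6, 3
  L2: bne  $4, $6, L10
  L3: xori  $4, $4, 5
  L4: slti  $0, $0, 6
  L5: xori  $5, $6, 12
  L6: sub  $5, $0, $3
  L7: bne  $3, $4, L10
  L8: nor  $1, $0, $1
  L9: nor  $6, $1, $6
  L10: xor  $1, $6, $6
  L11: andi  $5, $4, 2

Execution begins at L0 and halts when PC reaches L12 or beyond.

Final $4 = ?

PC=0  sub  $3, $0, $2        | $0=0 $1=13 $2=7 $3=65529 $4=5 $5=8 $6=2
PC=1  xori  $6, $6, 3        | $0=0 $1=13 $2=7 $3=65529 $4=5 $5=8 $6=1
PC=2  bne  $4, $6, L10       | $0=0 $1=13 $2=7 $3=65529 $4=5 $5=8 $6=1  [TAKEN]
PC=3  xori  $4, $4, 5        | $0=0 $1=13 $2=7 $3=65529 $4=0 $5=8 $6=1
PC=10 xor  $1, $6, $6        | $0=0 $1=0 $2=7 $3=65529 $4=0 $5=8 $6=1
PC=11 andi  $5, $4, 2        | $0=0 $1=0 $2=7 $3=65529 $4=0 $5=0 $6=1

0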